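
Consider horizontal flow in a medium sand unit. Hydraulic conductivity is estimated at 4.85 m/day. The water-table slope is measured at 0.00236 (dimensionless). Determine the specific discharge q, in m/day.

Hydraulic gradient i = 0.00236.
Specific discharge q = K · i = 4.850 × 0.002360 = 0.01145 m/day.

0.0114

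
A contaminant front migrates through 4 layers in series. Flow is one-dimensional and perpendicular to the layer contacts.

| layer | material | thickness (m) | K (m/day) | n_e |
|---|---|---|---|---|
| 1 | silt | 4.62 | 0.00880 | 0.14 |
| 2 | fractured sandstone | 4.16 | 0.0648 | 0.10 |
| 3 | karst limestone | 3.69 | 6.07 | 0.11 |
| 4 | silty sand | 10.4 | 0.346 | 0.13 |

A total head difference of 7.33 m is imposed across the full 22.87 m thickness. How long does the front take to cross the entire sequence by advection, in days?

With flow normal to the layers, continuity requires the same specific discharge q through every layer.
Σ(b_i/K_i) = 4.62/0.00880 + 4.16/0.0648 + 3.69/6.07 + 10.4/0.346 = 619.9 d.
q = Δh / Σ(b_i/K_i) = 7.33 / 619.9 = 0.01183 m/day.
In each layer the seepage velocity is v_i = q/n_i, so the layer transit time is t_i = b_i·n_i / q:
  layer 1 (silt): t_1 = 4.62 × 0.14 / 0.01183 = 54.70 d
  layer 2 (fractured sandstone): t_2 = 4.16 × 0.10 / 0.01183 = 35.18 d
  layer 3 (karst limestone): t_3 = 3.69 × 0.11 / 0.01183 = 34.33 d
  layer 4 (silty sand): t_4 = 10.4 × 0.13 / 0.01183 = 114.3 d
Total t = Σ t_i = 238.5 days.

239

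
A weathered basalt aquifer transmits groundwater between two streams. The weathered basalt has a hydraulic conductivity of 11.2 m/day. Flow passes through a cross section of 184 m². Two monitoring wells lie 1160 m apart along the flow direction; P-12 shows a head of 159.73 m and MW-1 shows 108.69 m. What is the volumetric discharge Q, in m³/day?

90.7

Hydraulic gradient i = (159.73 − 108.69) / 1160 = 51.04 / 1160 = 0.04400.
Darcy's law: Q = K · A · i = 11.20 × 184.0 × 0.04400 = 90.68 m³/day.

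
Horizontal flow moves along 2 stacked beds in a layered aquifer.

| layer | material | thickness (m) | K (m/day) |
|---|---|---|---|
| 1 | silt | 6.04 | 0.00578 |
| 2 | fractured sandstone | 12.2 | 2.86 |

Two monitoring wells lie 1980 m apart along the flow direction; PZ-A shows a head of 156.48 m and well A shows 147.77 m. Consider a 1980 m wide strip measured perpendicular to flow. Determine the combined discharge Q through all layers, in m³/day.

304

Flow is parallel to layering, so each bed carries its own Darcy discharge and the transmissivities add.
Σ(K_i·b_i) = 0.00578×6.04 + 2.86×12.2 = 34.93 m²/day.
Hydraulic gradient i = (156.48 − 147.77) / 1980 = 8.71 / 1980 = 0.004399.
Q = Σ(K_i·b_i) · W · i = 34.93 × 1980 × 0.004399 = 304.2 m³/day.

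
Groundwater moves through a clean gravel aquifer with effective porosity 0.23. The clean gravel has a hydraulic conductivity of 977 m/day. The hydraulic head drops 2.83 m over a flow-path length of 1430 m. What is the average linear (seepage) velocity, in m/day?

8.41

Hydraulic gradient i = Δh / L = 2.83 / 1430 = 0.001979.
Darcy flux q = K · i = 977.0 × 0.001979 = 1.934 m/day.
Seepage velocity v = q / n_e = 1.934 / 0.23 = 8.407 m/day.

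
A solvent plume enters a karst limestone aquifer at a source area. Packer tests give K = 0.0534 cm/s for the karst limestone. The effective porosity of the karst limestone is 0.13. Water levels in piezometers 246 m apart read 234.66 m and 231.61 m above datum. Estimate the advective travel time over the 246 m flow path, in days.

Convert K: 0.0534 cm/s × 864 = 46.14 m/day.
Hydraulic gradient i = (234.66 − 231.61) / 246 = 3.05 / 246 = 0.01240.
Darcy flux q = K · i = 46.14 × 0.01240 = 0.5720 m/day.
Seepage velocity v = q / n_e = 0.5720 / 0.13 = 4.400 m/day.
Travel time t = L / v = 246 / 4.400 = 55.91 days.

55.9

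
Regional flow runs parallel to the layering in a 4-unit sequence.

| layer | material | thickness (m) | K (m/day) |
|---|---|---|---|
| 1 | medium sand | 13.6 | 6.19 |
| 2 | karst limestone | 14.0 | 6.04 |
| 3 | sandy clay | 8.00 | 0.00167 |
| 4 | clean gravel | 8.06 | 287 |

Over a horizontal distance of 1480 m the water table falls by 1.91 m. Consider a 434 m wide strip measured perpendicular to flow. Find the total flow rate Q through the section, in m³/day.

1390

Flow is parallel to layering, so each bed carries its own Darcy discharge and the transmissivities add.
Σ(K_i·b_i) = 6.19×13.6 + 6.04×14.0 + 0.00167×8.00 + 287×8.06 = 2482 m²/day.
Hydraulic gradient i = Δh / L = 1.91 / 1480 = 0.001291.
Q = Σ(K_i·b_i) · W · i = 2482 × 434 × 0.001291 = 1390 m³/day.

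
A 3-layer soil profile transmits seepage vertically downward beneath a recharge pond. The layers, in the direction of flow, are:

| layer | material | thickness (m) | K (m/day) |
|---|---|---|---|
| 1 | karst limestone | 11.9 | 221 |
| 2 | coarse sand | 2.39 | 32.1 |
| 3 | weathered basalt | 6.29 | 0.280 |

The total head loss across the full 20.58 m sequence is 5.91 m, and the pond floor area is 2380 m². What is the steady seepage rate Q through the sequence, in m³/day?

623

Flow is perpendicular to layering, so the layers act in series and the equivalent K is the thickness-weighted harmonic mean.
Total thickness L = 11.9 + 2.39 + 6.29 = 20.58 m.
Σ(b_i/K_i) = 11.9/221 + 2.39/32.1 + 6.29/0.280 = 22.59 d.
K_eq = L / Σ(b_i/K_i) = 20.58 / 22.59 = 0.9109 m/day.
Q = K_eq · A · (Δh/L) = 0.9109 × 2380 × (5.91/20.58) = 622.6 m³/day.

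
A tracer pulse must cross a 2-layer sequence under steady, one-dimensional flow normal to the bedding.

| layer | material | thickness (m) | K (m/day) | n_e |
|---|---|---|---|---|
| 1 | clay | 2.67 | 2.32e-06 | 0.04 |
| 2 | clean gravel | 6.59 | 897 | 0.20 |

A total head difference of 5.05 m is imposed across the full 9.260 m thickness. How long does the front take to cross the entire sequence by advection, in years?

With flow normal to the layers, continuity requires the same specific discharge q through every layer.
Σ(b_i/K_i) = 2.67/2.32e-06 + 6.59/897 = 1.151e+06 d.
q = Δh / Σ(b_i/K_i) = 5.05 / 1.151e+06 = 4.388e-06 m/day.
In each layer the seepage velocity is v_i = q/n_i, so the layer transit time is t_i = b_i·n_i / q:
  layer 1 (clay): t_1 = 2.67 × 0.04 / 4.388e-06 = 24339 d
  layer 2 (clean gravel): t_2 = 6.59 × 0.20 / 4.388e-06 = 3.004e+05 d
Total t = Σ t_i = 3.247e+05 days = 889.0 years.

889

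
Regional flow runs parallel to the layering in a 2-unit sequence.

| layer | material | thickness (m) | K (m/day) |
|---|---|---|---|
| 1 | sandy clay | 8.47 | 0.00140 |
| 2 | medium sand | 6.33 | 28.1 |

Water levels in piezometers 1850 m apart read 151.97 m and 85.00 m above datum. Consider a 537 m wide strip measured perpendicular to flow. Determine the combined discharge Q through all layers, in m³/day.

3460

Flow is parallel to layering, so each bed carries its own Darcy discharge and the transmissivities add.
Σ(K_i·b_i) = 0.00140×8.47 + 28.1×6.33 = 177.9 m²/day.
Hydraulic gradient i = (151.97 − 85.00) / 1850 = 66.97 / 1850 = 0.03620.
Q = Σ(K_i·b_i) · W · i = 177.9 × 537 × 0.03620 = 3458 m³/day.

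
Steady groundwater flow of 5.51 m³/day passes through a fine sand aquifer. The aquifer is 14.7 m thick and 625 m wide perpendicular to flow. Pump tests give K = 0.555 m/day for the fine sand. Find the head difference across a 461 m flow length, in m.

Cross-sectional area A = 625 × 14.7 = 9188 m².
From Q = K·A·i, i = Q / (K·A) = 5.51 / (0.5550 × 9188) = 0.001081.
Head loss Δh = i · L = 0.001081 × 461 = 0.4982 m.

0.498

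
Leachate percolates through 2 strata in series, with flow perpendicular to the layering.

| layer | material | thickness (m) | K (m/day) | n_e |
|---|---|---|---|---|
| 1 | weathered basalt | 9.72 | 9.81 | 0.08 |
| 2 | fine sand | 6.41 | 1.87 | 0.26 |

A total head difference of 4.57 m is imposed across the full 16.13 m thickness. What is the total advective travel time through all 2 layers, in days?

2.36

With flow normal to the layers, continuity requires the same specific discharge q through every layer.
Σ(b_i/K_i) = 9.72/9.81 + 6.41/1.87 = 4.419 d.
q = Δh / Σ(b_i/K_i) = 4.57 / 4.419 = 1.034 m/day.
In each layer the seepage velocity is v_i = q/n_i, so the layer transit time is t_i = b_i·n_i / q:
  layer 1 (weathered basalt): t_1 = 9.72 × 0.08 / 1.034 = 0.7518 d
  layer 2 (fine sand): t_2 = 6.41 × 0.26 / 1.034 = 1.611 d
Total t = Σ t_i = 2.363 days.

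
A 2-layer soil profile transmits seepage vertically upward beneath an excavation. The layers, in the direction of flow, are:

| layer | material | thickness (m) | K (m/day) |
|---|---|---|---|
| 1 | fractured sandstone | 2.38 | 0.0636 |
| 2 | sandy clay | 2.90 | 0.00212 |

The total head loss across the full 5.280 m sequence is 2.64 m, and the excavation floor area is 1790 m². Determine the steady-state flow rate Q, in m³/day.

Flow is perpendicular to layering, so the layers act in series and the equivalent K is the thickness-weighted harmonic mean.
Total thickness L = 2.38 + 2.90 = 5.280 m.
Σ(b_i/K_i) = 2.38/0.0636 + 2.90/0.00212 = 1405 d.
K_eq = L / Σ(b_i/K_i) = 5.280 / 1405 = 0.003757 m/day.
Q = K_eq · A · (Δh/L) = 0.003757 × 1790 × (2.64/5.280) = 3.363 m³/day.

3.36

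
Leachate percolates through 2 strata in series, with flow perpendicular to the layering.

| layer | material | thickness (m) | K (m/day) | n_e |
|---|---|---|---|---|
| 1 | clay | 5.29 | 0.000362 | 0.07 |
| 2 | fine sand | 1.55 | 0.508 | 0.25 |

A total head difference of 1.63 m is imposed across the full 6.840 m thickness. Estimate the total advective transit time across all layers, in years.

With flow normal to the layers, continuity requires the same specific discharge q through every layer.
Σ(b_i/K_i) = 5.29/0.000362 + 1.55/0.508 = 14616 d.
q = Δh / Σ(b_i/K_i) = 1.63 / 14616 = 0.0001115 m/day.
In each layer the seepage velocity is v_i = q/n_i, so the layer transit time is t_i = b_i·n_i / q:
  layer 1 (clay): t_1 = 5.29 × 0.07 / 0.0001115 = 3321 d
  layer 2 (fine sand): t_2 = 1.55 × 0.25 / 0.0001115 = 3475 d
Total t = Σ t_i = 6795 days = 18.60 years.

18.6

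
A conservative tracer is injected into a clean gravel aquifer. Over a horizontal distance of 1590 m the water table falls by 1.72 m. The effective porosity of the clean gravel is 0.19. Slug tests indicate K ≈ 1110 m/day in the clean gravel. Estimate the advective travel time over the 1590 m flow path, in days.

252

Hydraulic gradient i = Δh / L = 1.72 / 1590 = 0.001082.
Darcy flux q = K · i = 1110 × 0.001082 = 1.201 m/day.
Seepage velocity v = q / n_e = 1.201 / 0.19 = 6.320 m/day.
Travel time t = L / v = 1590 / 6.320 = 251.6 days.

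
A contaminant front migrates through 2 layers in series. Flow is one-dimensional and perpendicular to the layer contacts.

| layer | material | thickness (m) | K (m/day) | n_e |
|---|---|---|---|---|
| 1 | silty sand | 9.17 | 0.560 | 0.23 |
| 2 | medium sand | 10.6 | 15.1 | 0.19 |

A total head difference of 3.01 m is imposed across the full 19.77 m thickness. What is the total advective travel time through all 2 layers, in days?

23.4

With flow normal to the layers, continuity requires the same specific discharge q through every layer.
Σ(b_i/K_i) = 9.17/0.560 + 10.6/15.1 = 17.08 d.
q = Δh / Σ(b_i/K_i) = 3.01 / 17.08 = 0.1763 m/day.
In each layer the seepage velocity is v_i = q/n_i, so the layer transit time is t_i = b_i·n_i / q:
  layer 1 (silty sand): t_1 = 9.17 × 0.23 / 0.1763 = 11.97 d
  layer 2 (medium sand): t_2 = 10.6 × 0.19 / 0.1763 = 11.43 d
Total t = Σ t_i = 23.39 days.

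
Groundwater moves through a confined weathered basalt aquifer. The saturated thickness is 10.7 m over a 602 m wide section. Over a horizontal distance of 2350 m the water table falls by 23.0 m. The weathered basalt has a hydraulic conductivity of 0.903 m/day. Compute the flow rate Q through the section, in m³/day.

Cross-sectional area A = 602 × 10.7 = 6441 m².
Hydraulic gradient i = Δh / L = 23.0 / 2350 = 0.009787.
Darcy's law: Q = K · A · i = 0.9030 × 6441 × 0.009787 = 56.93 m³/day.

56.9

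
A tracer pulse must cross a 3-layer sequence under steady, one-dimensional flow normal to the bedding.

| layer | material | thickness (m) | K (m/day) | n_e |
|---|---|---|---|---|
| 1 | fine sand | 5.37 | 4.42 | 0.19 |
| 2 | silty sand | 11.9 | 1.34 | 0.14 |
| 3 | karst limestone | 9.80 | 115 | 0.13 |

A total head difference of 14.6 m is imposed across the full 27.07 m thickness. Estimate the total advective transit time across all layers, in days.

2.76

With flow normal to the layers, continuity requires the same specific discharge q through every layer.
Σ(b_i/K_i) = 5.37/4.42 + 11.9/1.34 + 9.80/115 = 10.18 d.
q = Δh / Σ(b_i/K_i) = 14.6 / 10.18 = 1.434 m/day.
In each layer the seepage velocity is v_i = q/n_i, so the layer transit time is t_i = b_i·n_i / q:
  layer 1 (fine sand): t_1 = 5.37 × 0.19 / 1.434 = 0.7115 d
  layer 2 (silty sand): t_2 = 11.9 × 0.14 / 1.434 = 1.162 d
  layer 3 (karst limestone): t_3 = 9.80 × 0.13 / 1.434 = 0.8884 d
Total t = Σ t_i = 2.762 days.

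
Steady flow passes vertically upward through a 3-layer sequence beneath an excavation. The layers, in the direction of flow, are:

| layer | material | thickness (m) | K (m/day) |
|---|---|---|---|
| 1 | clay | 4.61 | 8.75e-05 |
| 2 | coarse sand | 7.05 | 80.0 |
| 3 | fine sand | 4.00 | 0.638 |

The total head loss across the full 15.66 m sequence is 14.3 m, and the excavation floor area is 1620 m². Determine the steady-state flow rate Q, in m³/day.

0.440

Flow is perpendicular to layering, so the layers act in series and the equivalent K is the thickness-weighted harmonic mean.
Total thickness L = 4.61 + 7.05 + 4.00 = 15.66 m.
Σ(b_i/K_i) = 4.61/8.75e-05 + 7.05/80.0 + 4.00/0.638 = 52692 d.
K_eq = L / Σ(b_i/K_i) = 15.66 / 52692 = 0.0002972 m/day.
Q = K_eq · A · (Δh/L) = 0.0002972 × 1620 × (14.3/15.66) = 0.4396 m³/day.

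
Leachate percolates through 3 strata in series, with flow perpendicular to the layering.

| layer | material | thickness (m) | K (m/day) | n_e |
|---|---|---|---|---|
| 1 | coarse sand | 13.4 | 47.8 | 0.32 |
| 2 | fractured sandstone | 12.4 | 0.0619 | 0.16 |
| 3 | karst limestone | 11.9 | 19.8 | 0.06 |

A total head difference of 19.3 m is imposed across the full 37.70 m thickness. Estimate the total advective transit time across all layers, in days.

72.8

With flow normal to the layers, continuity requires the same specific discharge q through every layer.
Σ(b_i/K_i) = 13.4/47.8 + 12.4/0.0619 + 11.9/19.8 = 201.2 d.
q = Δh / Σ(b_i/K_i) = 19.3 / 201.2 = 0.09592 m/day.
In each layer the seepage velocity is v_i = q/n_i, so the layer transit time is t_i = b_i·n_i / q:
  layer 1 (coarse sand): t_1 = 13.4 × 0.32 / 0.09592 = 44.70 d
  layer 2 (fractured sandstone): t_2 = 12.4 × 0.16 / 0.09592 = 20.68 d
  layer 3 (karst limestone): t_3 = 11.9 × 0.06 / 0.09592 = 7.444 d
Total t = Σ t_i = 72.83 days.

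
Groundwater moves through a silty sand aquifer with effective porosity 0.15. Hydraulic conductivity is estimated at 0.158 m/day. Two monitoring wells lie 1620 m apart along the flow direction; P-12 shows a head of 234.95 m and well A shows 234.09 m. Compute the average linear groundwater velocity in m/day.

0.000559

Hydraulic gradient i = (234.95 − 234.09) / 1620 = 0.86 / 1620 = 0.0005309.
Darcy flux q = K · i = 0.1580 × 0.0005309 = 8.388e-05 m/day.
Seepage velocity v = q / n_e = 8.388e-05 / 0.15 = 0.0005592 m/day.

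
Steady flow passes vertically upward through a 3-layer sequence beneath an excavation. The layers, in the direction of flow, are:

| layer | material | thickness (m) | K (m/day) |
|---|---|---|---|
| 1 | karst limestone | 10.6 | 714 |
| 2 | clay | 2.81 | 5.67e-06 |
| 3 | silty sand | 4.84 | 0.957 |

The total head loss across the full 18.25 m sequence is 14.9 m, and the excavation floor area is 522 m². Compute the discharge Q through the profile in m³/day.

0.0157

Flow is perpendicular to layering, so the layers act in series and the equivalent K is the thickness-weighted harmonic mean.
Total thickness L = 10.6 + 2.81 + 4.84 = 18.25 m.
Σ(b_i/K_i) = 10.6/714 + 2.81/5.67e-06 + 4.84/0.957 = 4.956e+05 d.
K_eq = L / Σ(b_i/K_i) = 18.25 / 4.956e+05 = 3.682e-05 m/day.
Q = K_eq · A · (Δh/L) = 3.682e-05 × 522 × (14.9/18.25) = 0.01569 m³/day.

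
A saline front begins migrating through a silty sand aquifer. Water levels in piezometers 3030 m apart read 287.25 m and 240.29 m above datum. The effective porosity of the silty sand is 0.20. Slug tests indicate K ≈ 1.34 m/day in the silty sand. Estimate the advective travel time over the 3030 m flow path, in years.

Hydraulic gradient i = (287.25 − 240.29) / 3030 = 46.96 / 3030 = 0.01550.
Darcy flux q = K · i = 1.340 × 0.01550 = 0.02077 m/day.
Seepage velocity v = q / n_e = 0.02077 / 0.20 = 0.1038 m/day.
Travel time t = L / v = 3030 / 0.1038 = 29180 days = 79.89 years.

79.9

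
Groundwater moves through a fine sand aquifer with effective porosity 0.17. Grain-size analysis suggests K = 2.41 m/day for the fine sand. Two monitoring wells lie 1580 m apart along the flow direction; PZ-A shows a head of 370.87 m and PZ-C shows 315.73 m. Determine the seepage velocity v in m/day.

0.495

Hydraulic gradient i = (370.87 − 315.73) / 1580 = 55.14 / 1580 = 0.03490.
Darcy flux q = K · i = 2.410 × 0.03490 = 0.08411 m/day.
Seepage velocity v = q / n_e = 0.08411 / 0.17 = 0.4947 m/day.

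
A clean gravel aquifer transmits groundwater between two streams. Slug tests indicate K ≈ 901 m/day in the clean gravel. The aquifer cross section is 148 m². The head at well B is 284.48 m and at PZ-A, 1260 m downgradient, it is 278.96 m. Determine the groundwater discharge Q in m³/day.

584

Hydraulic gradient i = (284.48 − 278.96) / 1260 = 5.52 / 1260 = 0.004381.
Darcy's law: Q = K · A · i = 901.0 × 148.0 × 0.004381 = 584.2 m³/day.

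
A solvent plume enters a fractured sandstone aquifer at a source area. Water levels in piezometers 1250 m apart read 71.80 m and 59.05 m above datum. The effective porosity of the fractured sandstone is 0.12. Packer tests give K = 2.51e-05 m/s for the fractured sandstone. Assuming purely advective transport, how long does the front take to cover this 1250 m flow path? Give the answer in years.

Convert K: 2.51e-05 m/s × 86400 = 2.169 m/day.
Hydraulic gradient i = (71.80 − 59.05) / 1250 = 12.75 / 1250 = 0.01020.
Darcy flux q = K · i = 2.169 × 0.01020 = 0.02212 m/day.
Seepage velocity v = q / n_e = 0.02212 / 0.12 = 0.1843 m/day.
Travel time t = L / v = 1250 / 0.1843 = 6781 days = 18.57 years.

18.6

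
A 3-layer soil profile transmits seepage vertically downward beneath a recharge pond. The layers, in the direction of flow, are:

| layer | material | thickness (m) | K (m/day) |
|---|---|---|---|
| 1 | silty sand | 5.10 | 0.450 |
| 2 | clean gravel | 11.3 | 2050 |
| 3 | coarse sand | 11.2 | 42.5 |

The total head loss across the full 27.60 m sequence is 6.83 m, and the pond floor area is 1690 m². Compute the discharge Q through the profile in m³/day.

Flow is perpendicular to layering, so the layers act in series and the equivalent K is the thickness-weighted harmonic mean.
Total thickness L = 5.10 + 11.3 + 11.2 = 27.60 m.
Σ(b_i/K_i) = 5.10/0.450 + 11.3/2050 + 11.2/42.5 = 11.60 d.
K_eq = L / Σ(b_i/K_i) = 27.60 / 11.60 = 2.379 m/day.
Q = K_eq · A · (Δh/L) = 2.379 × 1690 × (6.83/27.60) = 994.9 m³/day.

995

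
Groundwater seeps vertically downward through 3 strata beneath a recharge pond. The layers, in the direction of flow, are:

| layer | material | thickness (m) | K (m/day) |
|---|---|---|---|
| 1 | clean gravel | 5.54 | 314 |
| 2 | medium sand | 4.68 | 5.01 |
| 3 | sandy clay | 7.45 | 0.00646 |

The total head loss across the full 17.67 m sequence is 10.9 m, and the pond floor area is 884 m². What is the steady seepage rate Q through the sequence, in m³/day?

Flow is perpendicular to layering, so the layers act in series and the equivalent K is the thickness-weighted harmonic mean.
Total thickness L = 5.54 + 4.68 + 7.45 = 17.67 m.
Σ(b_i/K_i) = 5.54/314 + 4.68/5.01 + 7.45/0.00646 = 1154 d.
K_eq = L / Σ(b_i/K_i) = 17.67 / 1154 = 0.01531 m/day.
Q = K_eq · A · (Δh/L) = 0.01531 × 884 × (10.9/17.67) = 8.348 m³/day.

8.35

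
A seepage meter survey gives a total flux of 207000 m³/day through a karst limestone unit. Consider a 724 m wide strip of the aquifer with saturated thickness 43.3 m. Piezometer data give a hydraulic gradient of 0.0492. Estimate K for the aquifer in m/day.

134

Cross-sectional area A = 724 × 43.3 = 31349 m².
Hydraulic gradient i = 0.0492.
From Q = K·A·i, K = Q / (A·i) = 207000 / (31349 × 0.04920) = 134.2 m/day.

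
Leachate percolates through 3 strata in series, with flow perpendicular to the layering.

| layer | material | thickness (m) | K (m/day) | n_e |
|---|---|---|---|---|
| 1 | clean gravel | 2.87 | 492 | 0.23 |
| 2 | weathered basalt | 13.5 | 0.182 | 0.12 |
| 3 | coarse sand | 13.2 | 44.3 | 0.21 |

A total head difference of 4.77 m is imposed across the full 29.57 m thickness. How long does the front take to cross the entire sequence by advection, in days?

With flow normal to the layers, continuity requires the same specific discharge q through every layer.
Σ(b_i/K_i) = 2.87/492 + 13.5/0.182 + 13.2/44.3 = 74.48 d.
q = Δh / Σ(b_i/K_i) = 4.77 / 74.48 = 0.06404 m/day.
In each layer the seepage velocity is v_i = q/n_i, so the layer transit time is t_i = b_i·n_i / q:
  layer 1 (clean gravel): t_1 = 2.87 × 0.23 / 0.06404 = 10.31 d
  layer 2 (weathered basalt): t_2 = 13.5 × 0.12 / 0.06404 = 25.29 d
  layer 3 (coarse sand): t_3 = 13.2 × 0.21 / 0.06404 = 43.28 d
Total t = Σ t_i = 78.88 days.

78.9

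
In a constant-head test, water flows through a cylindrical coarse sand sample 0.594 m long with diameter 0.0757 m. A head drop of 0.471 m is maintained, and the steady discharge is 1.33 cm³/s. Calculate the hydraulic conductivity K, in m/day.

Cross-sectional area A = π·(d/2)² = π × (0.0757/2)² = 0.004501 m².
Convert discharge: 1.33 cm³/s = 1.330e-06 m³/s.
Darcy's law rearranged: K = Q·L / (A·Δh) = 1.330e-06 × 0.594 / (0.004501 × 0.471) = 0.0003727 m/s = 32.20 m/day.

32.2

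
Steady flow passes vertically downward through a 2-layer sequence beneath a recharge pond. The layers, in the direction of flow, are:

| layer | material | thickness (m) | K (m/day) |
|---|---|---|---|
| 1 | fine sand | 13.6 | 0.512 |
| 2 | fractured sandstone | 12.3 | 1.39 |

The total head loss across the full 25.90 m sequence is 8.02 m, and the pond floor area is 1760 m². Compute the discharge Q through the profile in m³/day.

Flow is perpendicular to layering, so the layers act in series and the equivalent K is the thickness-weighted harmonic mean.
Total thickness L = 13.6 + 12.3 = 25.90 m.
Σ(b_i/K_i) = 13.6/0.512 + 12.3/1.39 = 35.41 d.
K_eq = L / Σ(b_i/K_i) = 25.90 / 35.41 = 0.7314 m/day.
Q = K_eq · A · (Δh/L) = 0.7314 × 1760 × (8.02/25.90) = 398.6 m³/day.

399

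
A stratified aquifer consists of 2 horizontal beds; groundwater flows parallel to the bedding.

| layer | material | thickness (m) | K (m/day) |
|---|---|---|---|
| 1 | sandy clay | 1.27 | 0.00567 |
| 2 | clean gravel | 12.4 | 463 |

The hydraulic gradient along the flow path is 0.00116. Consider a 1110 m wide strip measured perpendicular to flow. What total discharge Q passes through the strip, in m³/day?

Flow is parallel to layering, so each bed carries its own Darcy discharge and the transmissivities add.
Σ(K_i·b_i) = 0.00567×1.27 + 463×12.4 = 5741 m²/day.
Hydraulic gradient i = 0.00116.
Q = Σ(K_i·b_i) · W · i = 5741 × 1110 × 0.001160 = 7392 m³/day.

7390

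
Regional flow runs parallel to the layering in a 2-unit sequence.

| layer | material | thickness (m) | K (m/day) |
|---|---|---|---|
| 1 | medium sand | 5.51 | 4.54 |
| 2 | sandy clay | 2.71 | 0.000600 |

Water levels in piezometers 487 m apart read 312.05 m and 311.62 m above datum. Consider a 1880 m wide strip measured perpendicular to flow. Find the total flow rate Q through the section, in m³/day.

41.5

Flow is parallel to layering, so each bed carries its own Darcy discharge and the transmissivities add.
Σ(K_i·b_i) = 4.54×5.51 + 0.000600×2.71 = 25.02 m²/day.
Hydraulic gradient i = (312.05 − 311.62) / 487 = 0.43 / 487 = 0.0008830.
Q = Σ(K_i·b_i) · W · i = 25.02 × 1880 × 0.0008830 = 41.53 m³/day.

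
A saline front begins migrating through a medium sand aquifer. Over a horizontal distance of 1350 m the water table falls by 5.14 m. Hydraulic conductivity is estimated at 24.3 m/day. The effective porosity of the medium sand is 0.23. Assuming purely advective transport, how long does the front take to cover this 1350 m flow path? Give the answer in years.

Hydraulic gradient i = Δh / L = 5.14 / 1350 = 0.003807.
Darcy flux q = K · i = 24.30 × 0.003807 = 0.09252 m/day.
Seepage velocity v = q / n_e = 0.09252 / 0.23 = 0.4023 m/day.
Travel time t = L / v = 1350 / 0.4023 = 3356 days = 9.188 years.

9.19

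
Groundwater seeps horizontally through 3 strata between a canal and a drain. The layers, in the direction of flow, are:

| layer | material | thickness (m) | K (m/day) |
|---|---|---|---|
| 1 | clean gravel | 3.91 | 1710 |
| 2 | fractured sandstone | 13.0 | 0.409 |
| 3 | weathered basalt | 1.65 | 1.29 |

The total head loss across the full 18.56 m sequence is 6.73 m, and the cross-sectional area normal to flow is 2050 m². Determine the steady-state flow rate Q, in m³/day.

Flow is perpendicular to layering, so the layers act in series and the equivalent K is the thickness-weighted harmonic mean.
Total thickness L = 3.91 + 13.0 + 1.65 = 18.56 m.
Σ(b_i/K_i) = 3.91/1710 + 13.0/0.409 + 1.65/1.29 = 33.07 d.
K_eq = L / Σ(b_i/K_i) = 18.56 / 33.07 = 0.5613 m/day.
Q = K_eq · A · (Δh/L) = 0.5613 × 2050 × (6.73/18.56) = 417.2 m³/day.

417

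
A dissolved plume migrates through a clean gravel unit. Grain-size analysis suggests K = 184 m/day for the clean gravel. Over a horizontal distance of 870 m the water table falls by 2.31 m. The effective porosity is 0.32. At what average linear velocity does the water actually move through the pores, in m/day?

1.53

Hydraulic gradient i = Δh / L = 2.31 / 870 = 0.002655.
Darcy flux q = K · i = 184.0 × 0.002655 = 0.4886 m/day.
Seepage velocity v = q / n_e = 0.4886 / 0.32 = 1.527 m/day.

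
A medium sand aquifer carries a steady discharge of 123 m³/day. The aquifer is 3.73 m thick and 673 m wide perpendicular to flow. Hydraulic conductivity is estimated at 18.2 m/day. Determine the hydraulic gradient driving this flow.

Cross-sectional area A = 673 × 3.73 = 2510 m².
From Q = K·A·i, i = Q / (K·A) = 123 / (18.20 × 2510) = 0.002692.

0.00269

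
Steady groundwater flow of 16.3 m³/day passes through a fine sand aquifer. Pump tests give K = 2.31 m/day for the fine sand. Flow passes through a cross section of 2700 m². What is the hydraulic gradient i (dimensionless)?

From Q = K·A·i, i = Q / (K·A) = 16.3 / (2.310 × 2700) = 0.002613.

0.00261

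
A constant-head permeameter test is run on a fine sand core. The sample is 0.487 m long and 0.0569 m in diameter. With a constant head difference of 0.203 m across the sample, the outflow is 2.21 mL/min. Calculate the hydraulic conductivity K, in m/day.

3.00

Cross-sectional area A = π·(d/2)² = π × (0.0569/2)² = 0.002543 m².
Convert discharge: 2.21 mL/min = 3.683e-08 m³/s.
Darcy's law rearranged: K = Q·L / (A·Δh) = 3.683e-08 × 0.487 / (0.002543 × 0.203) = 3.475e-05 m/s = 3.002 m/day.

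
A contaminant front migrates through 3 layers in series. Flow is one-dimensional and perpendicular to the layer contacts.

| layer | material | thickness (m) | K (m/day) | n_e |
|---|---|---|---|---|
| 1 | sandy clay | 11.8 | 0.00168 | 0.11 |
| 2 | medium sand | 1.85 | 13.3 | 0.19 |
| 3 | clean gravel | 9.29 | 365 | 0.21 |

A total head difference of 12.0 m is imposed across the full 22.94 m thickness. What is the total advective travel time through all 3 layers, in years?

5.77

With flow normal to the layers, continuity requires the same specific discharge q through every layer.
Σ(b_i/K_i) = 11.8/0.00168 + 1.85/13.3 + 9.29/365 = 7024 d.
q = Δh / Σ(b_i/K_i) = 12.0 / 7024 = 0.001708 m/day.
In each layer the seepage velocity is v_i = q/n_i, so the layer transit time is t_i = b_i·n_i / q:
  layer 1 (sandy clay): t_1 = 11.8 × 0.11 / 0.001708 = 759.8 d
  layer 2 (medium sand): t_2 = 1.85 × 0.19 / 0.001708 = 205.7 d
  layer 3 (clean gravel): t_3 = 9.29 × 0.21 / 0.001708 = 1142 d
Total t = Σ t_i = 2107 days = 5.770 years.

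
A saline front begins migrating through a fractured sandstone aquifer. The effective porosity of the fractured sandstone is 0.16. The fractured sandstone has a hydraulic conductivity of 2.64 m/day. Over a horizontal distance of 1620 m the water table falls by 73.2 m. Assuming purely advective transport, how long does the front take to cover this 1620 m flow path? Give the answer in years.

Hydraulic gradient i = Δh / L = 73.2 / 1620 = 0.04519.
Darcy flux q = K · i = 2.640 × 0.04519 = 0.1193 m/day.
Seepage velocity v = q / n_e = 0.1193 / 0.16 = 0.7456 m/day.
Travel time t = L / v = 1620 / 0.7456 = 2173 days = 5.949 years.

5.95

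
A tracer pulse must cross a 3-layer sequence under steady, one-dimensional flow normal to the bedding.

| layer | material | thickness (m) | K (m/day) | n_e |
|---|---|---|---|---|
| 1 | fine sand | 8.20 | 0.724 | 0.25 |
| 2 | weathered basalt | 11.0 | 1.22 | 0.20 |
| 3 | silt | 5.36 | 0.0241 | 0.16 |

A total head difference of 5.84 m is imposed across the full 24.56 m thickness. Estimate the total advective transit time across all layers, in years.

With flow normal to the layers, continuity requires the same specific discharge q through every layer.
Σ(b_i/K_i) = 8.20/0.724 + 11.0/1.22 + 5.36/0.0241 = 242.7 d.
q = Δh / Σ(b_i/K_i) = 5.84 / 242.7 = 0.02406 m/day.
In each layer the seepage velocity is v_i = q/n_i, so the layer transit time is t_i = b_i·n_i / q:
  layer 1 (fine sand): t_1 = 8.20 × 0.25 / 0.02406 = 85.21 d
  layer 2 (weathered basalt): t_2 = 11.0 × 0.20 / 0.02406 = 91.45 d
  layer 3 (silt): t_3 = 5.36 × 0.16 / 0.02406 = 35.65 d
Total t = Σ t_i = 212.3 days = 0.5813 years.

0.581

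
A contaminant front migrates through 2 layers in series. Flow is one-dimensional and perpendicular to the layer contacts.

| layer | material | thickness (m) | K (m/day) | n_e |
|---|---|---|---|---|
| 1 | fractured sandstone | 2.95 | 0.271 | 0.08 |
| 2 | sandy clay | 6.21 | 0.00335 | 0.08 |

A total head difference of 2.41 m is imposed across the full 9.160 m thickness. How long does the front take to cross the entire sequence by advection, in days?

With flow normal to the layers, continuity requires the same specific discharge q through every layer.
Σ(b_i/K_i) = 2.95/0.271 + 6.21/0.00335 = 1865 d.
q = Δh / Σ(b_i/K_i) = 2.41 / 1865 = 0.001292 m/day.
In each layer the seepage velocity is v_i = q/n_i, so the layer transit time is t_i = b_i·n_i / q:
  layer 1 (fractured sandstone): t_1 = 2.95 × 0.08 / 0.001292 = 182.6 d
  layer 2 (sandy clay): t_2 = 6.21 × 0.08 / 0.001292 = 384.4 d
Total t = Σ t_i = 567.0 days.

567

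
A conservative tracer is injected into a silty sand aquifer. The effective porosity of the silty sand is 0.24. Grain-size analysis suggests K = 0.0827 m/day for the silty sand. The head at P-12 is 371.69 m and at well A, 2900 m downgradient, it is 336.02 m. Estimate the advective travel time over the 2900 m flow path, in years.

1870

Hydraulic gradient i = (371.69 − 336.02) / 2900 = 35.67 / 2900 = 0.01230.
Darcy flux q = K · i = 0.08270 × 0.01230 = 0.001017 m/day.
Seepage velocity v = q / n_e = 0.001017 / 0.24 = 0.004238 m/day.
Travel time t = L / v = 2900 / 0.004238 = 6.842e+05 days = 1873 years.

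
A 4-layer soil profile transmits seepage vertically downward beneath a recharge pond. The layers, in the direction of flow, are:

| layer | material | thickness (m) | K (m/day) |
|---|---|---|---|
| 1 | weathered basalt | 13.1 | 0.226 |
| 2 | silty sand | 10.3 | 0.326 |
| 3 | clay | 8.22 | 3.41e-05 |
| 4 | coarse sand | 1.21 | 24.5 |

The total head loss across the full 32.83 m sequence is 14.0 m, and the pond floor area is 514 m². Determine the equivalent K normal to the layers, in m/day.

Flow is perpendicular to layering, so the layers act in series and the equivalent K is the thickness-weighted harmonic mean.
Total thickness L = 13.1 + 10.3 + 8.22 + 1.21 = 32.83 m.
Σ(b_i/K_i) = 13.1/0.226 + 10.3/0.326 + 8.22/3.41e-05 + 1.21/24.5 = 2.411e+05 d.
K_eq = L / Σ(b_i/K_i) = 32.83 / 2.411e+05 = 0.0001361 m/day.

0.000136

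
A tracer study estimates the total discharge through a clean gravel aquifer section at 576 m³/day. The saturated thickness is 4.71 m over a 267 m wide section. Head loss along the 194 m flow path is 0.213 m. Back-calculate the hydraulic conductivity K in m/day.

417

Cross-sectional area A = 267 × 4.71 = 1258 m².
Hydraulic gradient i = Δh / L = 0.213 / 194 = 0.001098.
From Q = K·A·i, K = Q / (A·i) = 576 / (1258 × 0.001098) = 417.2 m/day.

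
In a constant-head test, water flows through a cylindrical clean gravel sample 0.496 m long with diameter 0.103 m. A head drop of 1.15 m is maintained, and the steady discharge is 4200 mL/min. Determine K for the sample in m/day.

Cross-sectional area A = π·(d/2)² = π × (0.103/2)² = 0.008332 m².
Convert discharge: 4200 mL/min = 7.000e-05 m³/s.
Darcy's law rearranged: K = Q·L / (A·Δh) = 7.000e-05 × 0.496 / (0.008332 × 1.15) = 0.003623 m/s = 313.1 m/day.

313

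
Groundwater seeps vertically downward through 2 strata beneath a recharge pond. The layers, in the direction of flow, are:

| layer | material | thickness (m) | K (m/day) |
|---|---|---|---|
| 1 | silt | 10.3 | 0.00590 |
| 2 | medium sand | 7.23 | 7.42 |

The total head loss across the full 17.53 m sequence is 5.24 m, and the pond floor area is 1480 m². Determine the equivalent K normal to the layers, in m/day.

Flow is perpendicular to layering, so the layers act in series and the equivalent K is the thickness-weighted harmonic mean.
Total thickness L = 10.3 + 7.23 = 17.53 m.
Σ(b_i/K_i) = 10.3/0.00590 + 7.23/7.42 = 1747 d.
K_eq = L / Σ(b_i/K_i) = 17.53 / 1747 = 0.01004 m/day.

0.0100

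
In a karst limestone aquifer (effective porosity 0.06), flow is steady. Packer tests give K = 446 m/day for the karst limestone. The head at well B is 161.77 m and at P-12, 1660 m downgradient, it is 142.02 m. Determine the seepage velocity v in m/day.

88.4

Hydraulic gradient i = (161.77 − 142.02) / 1660 = 19.75 / 1660 = 0.01190.
Darcy flux q = K · i = 446.0 × 0.01190 = 5.306 m/day.
Seepage velocity v = q / n_e = 5.306 / 0.06 = 88.44 m/day.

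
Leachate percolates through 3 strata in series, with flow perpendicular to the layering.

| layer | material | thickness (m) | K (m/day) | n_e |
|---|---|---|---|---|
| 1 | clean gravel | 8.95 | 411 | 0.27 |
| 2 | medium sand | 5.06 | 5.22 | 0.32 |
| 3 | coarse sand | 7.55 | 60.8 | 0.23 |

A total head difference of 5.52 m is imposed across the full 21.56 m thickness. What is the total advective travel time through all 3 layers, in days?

1.17

With flow normal to the layers, continuity requires the same specific discharge q through every layer.
Σ(b_i/K_i) = 8.95/411 + 5.06/5.22 + 7.55/60.8 = 1.115 d.
q = Δh / Σ(b_i/K_i) = 5.52 / 1.115 = 4.949 m/day.
In each layer the seepage velocity is v_i = q/n_i, so the layer transit time is t_i = b_i·n_i / q:
  layer 1 (clean gravel): t_1 = 8.95 × 0.27 / 4.949 = 0.4882 d
  layer 2 (medium sand): t_2 = 5.06 × 0.32 / 4.949 = 0.3272 d
  layer 3 (coarse sand): t_3 = 7.55 × 0.23 / 4.949 = 0.3509 d
Total t = Σ t_i = 1.166 days.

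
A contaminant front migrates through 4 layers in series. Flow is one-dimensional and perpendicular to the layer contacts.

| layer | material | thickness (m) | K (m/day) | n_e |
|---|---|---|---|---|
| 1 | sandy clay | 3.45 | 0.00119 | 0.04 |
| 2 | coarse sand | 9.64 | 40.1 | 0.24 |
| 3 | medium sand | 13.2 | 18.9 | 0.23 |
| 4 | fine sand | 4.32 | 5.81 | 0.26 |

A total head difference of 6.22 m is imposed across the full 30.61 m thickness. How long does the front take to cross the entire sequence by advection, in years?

8.44

With flow normal to the layers, continuity requires the same specific discharge q through every layer.
Σ(b_i/K_i) = 3.45/0.00119 + 9.64/40.1 + 13.2/18.9 + 4.32/5.81 = 2901 d.
q = Δh / Σ(b_i/K_i) = 6.22 / 2901 = 0.002144 m/day.
In each layer the seepage velocity is v_i = q/n_i, so the layer transit time is t_i = b_i·n_i / q:
  layer 1 (sandy clay): t_1 = 3.45 × 0.04 / 0.002144 = 64.36 d
  layer 2 (coarse sand): t_2 = 9.64 × 0.24 / 0.002144 = 1079 d
  layer 3 (medium sand): t_3 = 13.2 × 0.23 / 0.002144 = 1416 d
  layer 4 (fine sand): t_4 = 4.32 × 0.26 / 0.002144 = 523.8 d
Total t = Σ t_i = 3083 days = 8.441 years.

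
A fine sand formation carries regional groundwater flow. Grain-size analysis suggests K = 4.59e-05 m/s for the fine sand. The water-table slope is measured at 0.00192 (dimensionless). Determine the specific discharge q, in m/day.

0.00761

Convert K: 4.59e-05 m/s × 86400 = 3.966 m/day.
Hydraulic gradient i = 0.00192.
Specific discharge q = K · i = 3.966 × 0.001920 = 0.007614 m/day.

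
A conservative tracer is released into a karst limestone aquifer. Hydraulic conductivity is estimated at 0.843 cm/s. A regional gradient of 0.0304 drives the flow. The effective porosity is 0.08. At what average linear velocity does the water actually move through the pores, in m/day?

Convert K: 0.843 cm/s × 864 = 728.4 m/day.
Hydraulic gradient i = 0.0304.
Darcy flux q = K · i = 728.4 × 0.03040 = 22.14 m/day.
Seepage velocity v = q / n_e = 22.14 / 0.08 = 276.8 m/day.

277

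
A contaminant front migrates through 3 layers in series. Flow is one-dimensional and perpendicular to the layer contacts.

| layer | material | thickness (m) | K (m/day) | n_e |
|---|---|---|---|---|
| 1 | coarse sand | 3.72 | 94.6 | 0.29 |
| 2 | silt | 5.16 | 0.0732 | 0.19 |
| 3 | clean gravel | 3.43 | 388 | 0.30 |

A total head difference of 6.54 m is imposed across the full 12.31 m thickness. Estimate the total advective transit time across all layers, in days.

33.3

With flow normal to the layers, continuity requires the same specific discharge q through every layer.
Σ(b_i/K_i) = 3.72/94.6 + 5.16/0.0732 + 3.43/388 = 70.54 d.
q = Δh / Σ(b_i/K_i) = 6.54 / 70.54 = 0.09271 m/day.
In each layer the seepage velocity is v_i = q/n_i, so the layer transit time is t_i = b_i·n_i / q:
  layer 1 (coarse sand): t_1 = 3.72 × 0.29 / 0.09271 = 11.64 d
  layer 2 (silt): t_2 = 5.16 × 0.19 / 0.09271 = 10.57 d
  layer 3 (clean gravel): t_3 = 3.43 × 0.30 / 0.09271 = 11.10 d
Total t = Σ t_i = 33.31 days.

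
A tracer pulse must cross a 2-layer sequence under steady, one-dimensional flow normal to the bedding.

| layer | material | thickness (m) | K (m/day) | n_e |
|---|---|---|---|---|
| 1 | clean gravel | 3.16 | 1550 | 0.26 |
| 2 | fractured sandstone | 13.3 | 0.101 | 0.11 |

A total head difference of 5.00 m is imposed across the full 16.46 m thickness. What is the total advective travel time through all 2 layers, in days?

60.2

With flow normal to the layers, continuity requires the same specific discharge q through every layer.
Σ(b_i/K_i) = 3.16/1550 + 13.3/0.101 = 131.7 d.
q = Δh / Σ(b_i/K_i) = 5.00 / 131.7 = 0.03797 m/day.
In each layer the seepage velocity is v_i = q/n_i, so the layer transit time is t_i = b_i·n_i / q:
  layer 1 (clean gravel): t_1 = 3.16 × 0.26 / 0.03797 = 21.64 d
  layer 2 (fractured sandstone): t_2 = 13.3 × 0.11 / 0.03797 = 38.53 d
Total t = Σ t_i = 60.17 days.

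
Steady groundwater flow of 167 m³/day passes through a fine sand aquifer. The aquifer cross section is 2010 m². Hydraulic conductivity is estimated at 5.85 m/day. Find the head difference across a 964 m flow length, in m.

13.7

From Q = K·A·i, i = Q / (K·A) = 167 / (5.850 × 2010) = 0.01420.
Head loss Δh = i · L = 0.01420 × 964 = 13.69 m.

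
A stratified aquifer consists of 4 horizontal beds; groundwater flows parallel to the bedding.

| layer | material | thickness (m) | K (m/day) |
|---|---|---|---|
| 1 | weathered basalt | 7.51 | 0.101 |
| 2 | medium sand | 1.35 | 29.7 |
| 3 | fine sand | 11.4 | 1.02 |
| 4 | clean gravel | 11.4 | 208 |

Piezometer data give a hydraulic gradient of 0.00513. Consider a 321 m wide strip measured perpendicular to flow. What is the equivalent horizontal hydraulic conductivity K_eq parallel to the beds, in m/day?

76.6

Flow is parallel to layering, so each bed carries its own Darcy discharge and the transmissivities add.
Σ(K_i·b_i) = 0.101×7.51 + 29.7×1.35 + 1.02×11.4 + 208×11.4 = 2424 m²/day.
Total thickness b = 31.66 m, so K_eq = Σ(K_i·b_i)/b = 76.55 m/day.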